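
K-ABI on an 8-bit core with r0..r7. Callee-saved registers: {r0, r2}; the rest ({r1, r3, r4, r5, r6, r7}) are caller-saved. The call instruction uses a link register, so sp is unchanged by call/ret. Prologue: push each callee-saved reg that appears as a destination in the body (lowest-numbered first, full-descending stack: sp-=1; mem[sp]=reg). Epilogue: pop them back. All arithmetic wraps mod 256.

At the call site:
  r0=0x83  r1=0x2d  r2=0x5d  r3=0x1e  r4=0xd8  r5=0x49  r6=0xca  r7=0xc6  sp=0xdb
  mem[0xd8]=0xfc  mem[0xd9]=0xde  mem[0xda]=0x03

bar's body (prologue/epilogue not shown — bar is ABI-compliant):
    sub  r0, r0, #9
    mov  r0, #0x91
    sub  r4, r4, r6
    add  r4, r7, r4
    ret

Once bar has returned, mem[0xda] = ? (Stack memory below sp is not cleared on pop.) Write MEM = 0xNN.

MEM = 0x83

prologue: push r0 → mem[0xda]=0x83, sp=0xda
body[0] sub  r0, r0, #9 → r0=0x7a
body[1] mov  r0, #0x91 → r0=0x91
body[2] sub  r4, r4, r6 → r4=0x0e
body[3] add  r4, r7, r4 → r4=0xd4
epilogue: pop r0=0x83, sp=0xdb
prologue pushed ['r0'] at ['0xda']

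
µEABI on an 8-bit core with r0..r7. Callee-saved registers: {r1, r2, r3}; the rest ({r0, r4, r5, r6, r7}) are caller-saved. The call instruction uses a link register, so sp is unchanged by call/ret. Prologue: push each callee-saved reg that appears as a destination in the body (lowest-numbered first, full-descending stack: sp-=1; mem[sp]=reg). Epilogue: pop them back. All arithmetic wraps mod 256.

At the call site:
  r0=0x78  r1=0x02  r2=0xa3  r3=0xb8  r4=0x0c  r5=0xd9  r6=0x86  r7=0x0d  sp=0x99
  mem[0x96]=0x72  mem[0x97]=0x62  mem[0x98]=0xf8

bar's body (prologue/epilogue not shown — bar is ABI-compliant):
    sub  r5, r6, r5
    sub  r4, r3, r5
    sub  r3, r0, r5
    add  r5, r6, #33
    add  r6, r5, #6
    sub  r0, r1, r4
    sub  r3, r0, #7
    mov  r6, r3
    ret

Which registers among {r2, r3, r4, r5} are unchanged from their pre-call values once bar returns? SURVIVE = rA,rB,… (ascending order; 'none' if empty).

prologue: push r3 -> mem[0x98]=0xb8, sp=0x98
body[0] sub  r5, r6, r5 -> r5=0xad
body[1] sub  r4, r3, r5 -> r4=0x0b
body[2] sub  r3, r0, r5 -> r3=0xcb
body[3] add  r5, r6, #33 -> r5=0xa7
body[4] add  r6, r5, #6 -> r6=0xad
body[5] sub  r0, r1, r4 -> r0=0xf7
body[6] sub  r3, r0, #7 -> r3=0xf0
body[7] mov  r6, r3 -> r6=0xf0
epilogue: pop r3=0xb8, sp=0x99
r2: callee-saved, written=False
r3: callee-saved, written=True
r4: caller-saved, written=True
r5: caller-saved, written=True

SURVIVE = r2,r3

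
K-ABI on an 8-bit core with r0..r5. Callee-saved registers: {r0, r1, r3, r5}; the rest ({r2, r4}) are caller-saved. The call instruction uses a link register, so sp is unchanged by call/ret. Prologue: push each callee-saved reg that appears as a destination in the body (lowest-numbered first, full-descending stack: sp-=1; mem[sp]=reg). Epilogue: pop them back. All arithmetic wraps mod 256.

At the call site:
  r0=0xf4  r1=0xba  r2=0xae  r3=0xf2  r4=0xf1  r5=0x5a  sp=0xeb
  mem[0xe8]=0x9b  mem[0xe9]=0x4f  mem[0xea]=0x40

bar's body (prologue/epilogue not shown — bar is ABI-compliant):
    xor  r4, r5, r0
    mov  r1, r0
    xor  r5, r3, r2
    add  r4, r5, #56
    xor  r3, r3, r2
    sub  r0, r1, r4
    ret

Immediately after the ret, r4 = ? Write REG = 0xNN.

REG = 0x94

prologue: push r0 -> mem[0xea]=0xf4, sp=0xea
prologue: push r1 -> mem[0xe9]=0xba, sp=0xe9
prologue: push r3 -> mem[0xe8]=0xf2, sp=0xe8
prologue: push r5 -> mem[0xe7]=0x5a, sp=0xe7
body[0] xor  r4, r5, r0 -> r4=0xae
body[1] mov  r1, r0 -> r1=0xf4
body[2] xor  r5, r3, r2 -> r5=0x5c
body[3] add  r4, r5, #56 -> r4=0x94
body[4] xor  r3, r3, r2 -> r3=0x5c
body[5] sub  r0, r1, r4 -> r0=0x60
epilogue: pop r5=0x5a, sp=0xe8
epilogue: pop r3=0xf2, sp=0xe9
epilogue: pop r1=0xba, sp=0xea
epilogue: pop r0=0xf4, sp=0xeb
r4 is caller-saved -> body value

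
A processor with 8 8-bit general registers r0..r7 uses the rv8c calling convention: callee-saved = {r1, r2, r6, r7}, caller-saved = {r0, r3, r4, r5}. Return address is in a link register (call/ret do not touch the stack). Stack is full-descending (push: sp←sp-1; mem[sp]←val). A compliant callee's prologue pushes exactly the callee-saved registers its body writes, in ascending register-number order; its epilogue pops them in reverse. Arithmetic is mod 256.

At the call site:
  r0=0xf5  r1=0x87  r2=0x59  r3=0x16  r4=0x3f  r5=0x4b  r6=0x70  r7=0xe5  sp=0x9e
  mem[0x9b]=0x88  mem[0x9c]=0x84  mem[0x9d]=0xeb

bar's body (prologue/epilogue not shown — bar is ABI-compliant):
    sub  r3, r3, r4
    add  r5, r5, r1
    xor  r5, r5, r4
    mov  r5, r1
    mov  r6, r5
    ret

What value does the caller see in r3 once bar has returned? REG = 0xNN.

REG = 0xd7

prologue: push r6 -> mem[0x9d]=0x70, sp=0x9d
body[0] sub  r3, r3, r4 -> r3=0xd7
body[1] add  r5, r5, r1 -> r5=0xd2
body[2] xor  r5, r5, r4 -> r5=0xed
body[3] mov  r5, r1 -> r5=0x87
body[4] mov  r6, r5 -> r6=0x87
epilogue: pop r6=0x70, sp=0x9e
r3 is caller-saved -> body value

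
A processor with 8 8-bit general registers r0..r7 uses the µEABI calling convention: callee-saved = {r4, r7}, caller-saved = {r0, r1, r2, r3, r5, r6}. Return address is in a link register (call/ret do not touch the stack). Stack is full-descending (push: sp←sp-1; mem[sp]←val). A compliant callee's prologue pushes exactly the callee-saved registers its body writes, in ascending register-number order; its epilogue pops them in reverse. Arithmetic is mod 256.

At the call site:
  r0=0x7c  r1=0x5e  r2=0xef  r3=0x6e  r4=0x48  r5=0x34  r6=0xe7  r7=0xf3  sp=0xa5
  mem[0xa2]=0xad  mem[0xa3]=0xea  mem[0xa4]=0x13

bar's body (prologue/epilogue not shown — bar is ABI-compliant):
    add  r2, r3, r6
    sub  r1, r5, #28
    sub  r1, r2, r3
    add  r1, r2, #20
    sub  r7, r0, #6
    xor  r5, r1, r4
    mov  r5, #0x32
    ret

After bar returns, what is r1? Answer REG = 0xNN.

prologue: push r7 → mem[0xa4]=0xf3, sp=0xa4
body[0] add  r2, r3, r6 → r2=0x55
body[1] sub  r1, r5, #28 → r1=0x18
body[2] sub  r1, r2, r3 → r1=0xe7
body[3] add  r1, r2, #20 → r1=0x69
body[4] sub  r7, r0, #6 → r7=0x76
body[5] xor  r5, r1, r4 → r5=0x21
body[6] mov  r5, #0x32 → r5=0x32
epilogue: pop r7=0xf3, sp=0xa5
r1 is caller-saved → body value

REG = 0x69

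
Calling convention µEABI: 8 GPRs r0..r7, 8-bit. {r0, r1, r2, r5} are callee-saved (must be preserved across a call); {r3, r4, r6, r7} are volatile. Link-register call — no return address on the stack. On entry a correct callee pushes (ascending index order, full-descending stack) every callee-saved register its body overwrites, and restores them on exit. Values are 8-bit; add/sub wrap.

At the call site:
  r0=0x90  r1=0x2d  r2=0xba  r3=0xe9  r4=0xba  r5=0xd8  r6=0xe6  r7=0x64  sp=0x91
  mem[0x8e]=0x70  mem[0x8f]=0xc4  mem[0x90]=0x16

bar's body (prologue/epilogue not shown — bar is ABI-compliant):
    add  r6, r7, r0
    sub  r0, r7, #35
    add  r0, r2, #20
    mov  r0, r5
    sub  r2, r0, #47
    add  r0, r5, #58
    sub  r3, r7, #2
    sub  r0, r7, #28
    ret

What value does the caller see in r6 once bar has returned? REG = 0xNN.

prologue: push r0 → mem[0x90]=0x90, sp=0x90
prologue: push r2 → mem[0x8f]=0xba, sp=0x8f
body[0] add  r6, r7, r0 → r6=0xf4
body[1] sub  r0, r7, #35 → r0=0x41
body[2] add  r0, r2, #20 → r0=0xce
body[3] mov  r0, r5 → r0=0xd8
body[4] sub  r2, r0, #47 → r2=0xa9
body[5] add  r0, r5, #58 → r0=0x12
body[6] sub  r3, r7, #2 → r3=0x62
body[7] sub  r0, r7, #28 → r0=0x48
epilogue: pop r2=0xba, sp=0x90
epilogue: pop r0=0x90, sp=0x91
r6 is caller-saved → body value

REG = 0xf4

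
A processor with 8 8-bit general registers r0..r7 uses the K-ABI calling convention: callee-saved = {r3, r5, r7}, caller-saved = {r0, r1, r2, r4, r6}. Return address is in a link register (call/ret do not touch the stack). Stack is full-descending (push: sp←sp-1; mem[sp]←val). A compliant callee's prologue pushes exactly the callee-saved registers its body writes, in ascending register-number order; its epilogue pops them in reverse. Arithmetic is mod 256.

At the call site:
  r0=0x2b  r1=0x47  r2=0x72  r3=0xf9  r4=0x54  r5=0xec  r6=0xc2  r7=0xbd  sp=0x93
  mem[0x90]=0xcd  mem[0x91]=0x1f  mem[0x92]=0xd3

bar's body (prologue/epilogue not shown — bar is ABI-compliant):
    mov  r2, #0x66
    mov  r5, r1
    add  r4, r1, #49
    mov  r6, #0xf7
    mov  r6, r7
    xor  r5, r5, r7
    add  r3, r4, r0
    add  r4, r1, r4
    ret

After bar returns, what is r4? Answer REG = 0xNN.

prologue: push r3 → mem[0x92]=0xf9, sp=0x92
prologue: push r5 → mem[0x91]=0xec, sp=0x91
body[0] mov  r2, #0x66 → r2=0x66
body[1] mov  r5, r1 → r5=0x47
body[2] add  r4, r1, #49 → r4=0x78
body[3] mov  r6, #0xf7 → r6=0xf7
body[4] mov  r6, r7 → r6=0xbd
body[5] xor  r5, r5, r7 → r5=0xfa
body[6] add  r3, r4, r0 → r3=0xa3
body[7] add  r4, r1, r4 → r4=0xbf
epilogue: pop r5=0xec, sp=0x92
epilogue: pop r3=0xf9, sp=0x93
r4 is caller-saved → body value

REG = 0xbf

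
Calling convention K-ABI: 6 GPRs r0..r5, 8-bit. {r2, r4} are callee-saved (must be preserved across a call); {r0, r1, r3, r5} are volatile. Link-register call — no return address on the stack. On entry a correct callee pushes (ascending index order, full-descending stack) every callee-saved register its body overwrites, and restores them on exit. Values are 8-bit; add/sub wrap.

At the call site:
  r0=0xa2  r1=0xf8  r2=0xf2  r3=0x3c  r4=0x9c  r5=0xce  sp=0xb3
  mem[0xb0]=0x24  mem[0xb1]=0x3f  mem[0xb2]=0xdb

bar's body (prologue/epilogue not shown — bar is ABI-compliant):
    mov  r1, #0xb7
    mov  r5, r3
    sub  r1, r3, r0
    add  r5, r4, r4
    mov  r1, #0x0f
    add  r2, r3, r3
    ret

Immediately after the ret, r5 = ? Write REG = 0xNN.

prologue: push r2 -> mem[0xb2]=0xf2, sp=0xb2
body[0] mov  r1, #0xb7 -> r1=0xb7
body[1] mov  r5, r3 -> r5=0x3c
body[2] sub  r1, r3, r0 -> r1=0x9a
body[3] add  r5, r4, r4 -> r5=0x38
body[4] mov  r1, #0x0f -> r1=0x0f
body[5] add  r2, r3, r3 -> r2=0x78
epilogue: pop r2=0xf2, sp=0xb3
r5 is caller-saved -> body value

REG = 0x38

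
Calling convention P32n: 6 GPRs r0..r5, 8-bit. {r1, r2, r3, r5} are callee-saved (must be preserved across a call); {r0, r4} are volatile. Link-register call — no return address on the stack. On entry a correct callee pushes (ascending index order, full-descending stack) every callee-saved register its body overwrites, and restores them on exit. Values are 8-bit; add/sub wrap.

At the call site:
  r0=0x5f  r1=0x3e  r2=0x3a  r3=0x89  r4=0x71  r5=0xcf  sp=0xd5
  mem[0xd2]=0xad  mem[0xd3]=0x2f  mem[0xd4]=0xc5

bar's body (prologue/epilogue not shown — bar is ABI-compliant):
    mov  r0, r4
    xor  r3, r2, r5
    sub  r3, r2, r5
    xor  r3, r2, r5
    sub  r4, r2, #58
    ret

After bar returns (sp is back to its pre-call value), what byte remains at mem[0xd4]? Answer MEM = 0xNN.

prologue: push r3 → mem[0xd4]=0x89, sp=0xd4
body[0] mov  r0, r4 → r0=0x71
body[1] xor  r3, r2, r5 → r3=0xf5
body[2] sub  r3, r2, r5 → r3=0x6b
body[3] xor  r3, r2, r5 → r3=0xf5
body[4] sub  r4, r2, #58 → r4=0x00
epilogue: pop r3=0x89, sp=0xd5
prologue pushed ['r3'] at ['0xd4']

MEM = 0x89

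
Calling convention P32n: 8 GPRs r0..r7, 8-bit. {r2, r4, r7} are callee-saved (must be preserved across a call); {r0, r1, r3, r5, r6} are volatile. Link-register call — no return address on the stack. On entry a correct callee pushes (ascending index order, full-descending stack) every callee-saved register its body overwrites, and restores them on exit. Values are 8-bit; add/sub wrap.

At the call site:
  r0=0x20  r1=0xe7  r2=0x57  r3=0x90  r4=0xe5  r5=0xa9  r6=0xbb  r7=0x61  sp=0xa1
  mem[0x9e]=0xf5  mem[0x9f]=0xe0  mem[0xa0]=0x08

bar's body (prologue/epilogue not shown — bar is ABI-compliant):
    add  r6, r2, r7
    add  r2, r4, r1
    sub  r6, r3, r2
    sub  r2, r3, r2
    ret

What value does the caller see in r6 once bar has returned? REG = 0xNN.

REG = 0xc4

prologue: push r2 -> mem[0xa0]=0x57, sp=0xa0
body[0] add  r6, r2, r7 -> r6=0xb8
body[1] add  r2, r4, r1 -> r2=0xcc
body[2] sub  r6, r3, r2 -> r6=0xc4
body[3] sub  r2, r3, r2 -> r2=0xc4
epilogue: pop r2=0x57, sp=0xa1
r6 is caller-saved -> body value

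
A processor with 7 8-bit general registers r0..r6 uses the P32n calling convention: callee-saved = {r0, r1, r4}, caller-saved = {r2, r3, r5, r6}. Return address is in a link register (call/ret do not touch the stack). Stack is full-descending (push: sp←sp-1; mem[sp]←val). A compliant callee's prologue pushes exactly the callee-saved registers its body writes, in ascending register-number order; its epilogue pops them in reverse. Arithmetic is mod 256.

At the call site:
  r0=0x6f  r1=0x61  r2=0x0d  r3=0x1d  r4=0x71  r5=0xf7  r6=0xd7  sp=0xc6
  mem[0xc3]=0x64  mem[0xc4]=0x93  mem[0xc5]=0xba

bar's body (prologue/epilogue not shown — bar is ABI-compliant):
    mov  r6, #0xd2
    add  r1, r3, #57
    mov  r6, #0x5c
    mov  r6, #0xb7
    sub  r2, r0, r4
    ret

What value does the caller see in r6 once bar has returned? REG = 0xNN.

REG = 0xb7

prologue: push r1 → mem[0xc5]=0x61, sp=0xc5
body[0] mov  r6, #0xd2 → r6=0xd2
body[1] add  r1, r3, #57 → r1=0x56
body[2] mov  r6, #0x5c → r6=0x5c
body[3] mov  r6, #0xb7 → r6=0xb7
body[4] sub  r2, r0, r4 → r2=0xfe
epilogue: pop r1=0x61, sp=0xc6
r6 is caller-saved → body value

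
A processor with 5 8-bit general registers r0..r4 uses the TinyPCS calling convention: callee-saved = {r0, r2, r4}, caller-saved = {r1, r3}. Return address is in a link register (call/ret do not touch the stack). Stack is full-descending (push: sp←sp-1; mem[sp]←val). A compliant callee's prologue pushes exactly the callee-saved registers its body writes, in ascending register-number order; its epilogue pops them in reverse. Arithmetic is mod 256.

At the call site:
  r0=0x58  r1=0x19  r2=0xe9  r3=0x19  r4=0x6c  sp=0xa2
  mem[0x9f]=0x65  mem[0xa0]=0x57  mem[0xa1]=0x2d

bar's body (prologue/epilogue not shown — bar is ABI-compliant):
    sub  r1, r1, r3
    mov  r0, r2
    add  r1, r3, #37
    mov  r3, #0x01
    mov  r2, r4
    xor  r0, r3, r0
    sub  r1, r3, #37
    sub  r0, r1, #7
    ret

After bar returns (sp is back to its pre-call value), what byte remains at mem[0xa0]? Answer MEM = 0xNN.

MEM = 0xe9

prologue: push r0 → mem[0xa1]=0x58, sp=0xa1
prologue: push r2 → mem[0xa0]=0xe9, sp=0xa0
body[0] sub  r1, r1, r3 → r1=0x00
body[1] mov  r0, r2 → r0=0xe9
body[2] add  r1, r3, #37 → r1=0x3e
body[3] mov  r3, #0x01 → r3=0x01
body[4] mov  r2, r4 → r2=0x6c
body[5] xor  r0, r3, r0 → r0=0xe8
body[6] sub  r1, r3, #37 → r1=0xdc
body[7] sub  r0, r1, #7 → r0=0xd5
epilogue: pop r2=0xe9, sp=0xa1
epilogue: pop r0=0x58, sp=0xa2
prologue pushed ['r0', 'r2'] at ['0xa1', '0xa0']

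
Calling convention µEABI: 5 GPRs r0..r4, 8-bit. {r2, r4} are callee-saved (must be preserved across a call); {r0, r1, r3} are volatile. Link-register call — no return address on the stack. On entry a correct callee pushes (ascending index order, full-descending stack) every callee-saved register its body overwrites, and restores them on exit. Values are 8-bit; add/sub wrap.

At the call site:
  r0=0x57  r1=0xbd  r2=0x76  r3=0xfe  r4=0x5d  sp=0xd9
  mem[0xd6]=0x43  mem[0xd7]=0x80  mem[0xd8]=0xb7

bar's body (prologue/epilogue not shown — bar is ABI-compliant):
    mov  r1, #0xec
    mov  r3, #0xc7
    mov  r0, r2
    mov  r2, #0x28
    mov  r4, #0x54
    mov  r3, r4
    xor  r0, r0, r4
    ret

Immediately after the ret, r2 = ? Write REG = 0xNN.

REG = 0x76

prologue: push r2 -> mem[0xd8]=0x76, sp=0xd8
prologue: push r4 -> mem[0xd7]=0x5d, sp=0xd7
body[0] mov  r1, #0xec -> r1=0xec
body[1] mov  r3, #0xc7 -> r3=0xc7
body[2] mov  r0, r2 -> r0=0x76
body[3] mov  r2, #0x28 -> r2=0x28
body[4] mov  r4, #0x54 -> r4=0x54
body[5] mov  r3, r4 -> r3=0x54
body[6] xor  r0, r0, r4 -> r0=0x22
epilogue: pop r4=0x5d, sp=0xd8
epilogue: pop r2=0x76, sp=0xd9
r2 is callee-saved -> restored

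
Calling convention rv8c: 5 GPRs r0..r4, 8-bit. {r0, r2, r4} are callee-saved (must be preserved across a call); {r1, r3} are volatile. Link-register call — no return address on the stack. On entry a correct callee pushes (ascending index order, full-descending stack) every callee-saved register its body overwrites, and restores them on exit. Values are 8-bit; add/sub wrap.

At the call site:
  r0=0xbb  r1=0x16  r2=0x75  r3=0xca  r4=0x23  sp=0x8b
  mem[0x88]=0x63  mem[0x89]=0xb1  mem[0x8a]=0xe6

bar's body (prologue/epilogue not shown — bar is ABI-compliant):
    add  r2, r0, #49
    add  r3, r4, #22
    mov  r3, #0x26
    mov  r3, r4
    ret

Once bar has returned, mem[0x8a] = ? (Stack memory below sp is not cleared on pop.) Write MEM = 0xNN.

prologue: push r2 -> mem[0x8a]=0x75, sp=0x8a
body[0] add  r2, r0, #49 -> r2=0xec
body[1] add  r3, r4, #22 -> r3=0x39
body[2] mov  r3, #0x26 -> r3=0x26
body[3] mov  r3, r4 -> r3=0x23
epilogue: pop r2=0x75, sp=0x8b
prologue pushed ['r2'] at ['0x8a']

MEM = 0x75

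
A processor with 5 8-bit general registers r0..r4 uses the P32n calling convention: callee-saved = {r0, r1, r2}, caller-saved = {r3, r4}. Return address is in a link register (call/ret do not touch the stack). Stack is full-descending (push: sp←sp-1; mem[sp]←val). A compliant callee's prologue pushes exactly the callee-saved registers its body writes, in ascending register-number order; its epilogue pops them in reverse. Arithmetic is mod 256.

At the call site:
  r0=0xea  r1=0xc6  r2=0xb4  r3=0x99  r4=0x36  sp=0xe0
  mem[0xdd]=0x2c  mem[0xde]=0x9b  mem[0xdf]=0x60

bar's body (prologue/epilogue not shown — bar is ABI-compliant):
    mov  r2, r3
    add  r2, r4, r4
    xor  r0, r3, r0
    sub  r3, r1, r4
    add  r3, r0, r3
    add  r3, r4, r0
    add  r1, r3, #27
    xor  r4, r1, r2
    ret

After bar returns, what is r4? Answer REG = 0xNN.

REG = 0xa8

prologue: push r0 -> mem[0xdf]=0xea, sp=0xdf
prologue: push r1 -> mem[0xde]=0xc6, sp=0xde
prologue: push r2 -> mem[0xdd]=0xb4, sp=0xdd
body[0] mov  r2, r3 -> r2=0x99
body[1] add  r2, r4, r4 -> r2=0x6c
body[2] xor  r0, r3, r0 -> r0=0x73
body[3] sub  r3, r1, r4 -> r3=0x90
body[4] add  r3, r0, r3 -> r3=0x03
body[5] add  r3, r4, r0 -> r3=0xa9
body[6] add  r1, r3, #27 -> r1=0xc4
body[7] xor  r4, r1, r2 -> r4=0xa8
epilogue: pop r2=0xb4, sp=0xde
epilogue: pop r1=0xc6, sp=0xdf
epilogue: pop r0=0xea, sp=0xe0
r4 is caller-saved -> body value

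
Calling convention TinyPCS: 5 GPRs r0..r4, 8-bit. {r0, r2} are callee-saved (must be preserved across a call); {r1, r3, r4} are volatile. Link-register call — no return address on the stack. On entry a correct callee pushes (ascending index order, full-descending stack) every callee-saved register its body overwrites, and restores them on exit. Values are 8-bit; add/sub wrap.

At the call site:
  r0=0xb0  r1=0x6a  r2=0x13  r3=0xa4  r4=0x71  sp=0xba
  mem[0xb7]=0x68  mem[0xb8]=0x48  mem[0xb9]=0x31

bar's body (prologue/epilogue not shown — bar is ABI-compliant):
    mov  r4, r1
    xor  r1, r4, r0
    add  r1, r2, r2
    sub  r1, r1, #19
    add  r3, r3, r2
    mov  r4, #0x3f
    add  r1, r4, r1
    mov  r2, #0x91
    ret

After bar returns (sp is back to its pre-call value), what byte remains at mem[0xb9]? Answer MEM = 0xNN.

prologue: push r2 → mem[0xb9]=0x13, sp=0xb9
body[0] mov  r4, r1 → r4=0x6a
body[1] xor  r1, r4, r0 → r1=0xda
body[2] add  r1, r2, r2 → r1=0x26
body[3] sub  r1, r1, #19 → r1=0x13
body[4] add  r3, r3, r2 → r3=0xb7
body[5] mov  r4, #0x3f → r4=0x3f
body[6] add  r1, r4, r1 → r1=0x52
body[7] mov  r2, #0x91 → r2=0x91
epilogue: pop r2=0x13, sp=0xba
prologue pushed ['r2'] at ['0xb9']

MEM = 0x13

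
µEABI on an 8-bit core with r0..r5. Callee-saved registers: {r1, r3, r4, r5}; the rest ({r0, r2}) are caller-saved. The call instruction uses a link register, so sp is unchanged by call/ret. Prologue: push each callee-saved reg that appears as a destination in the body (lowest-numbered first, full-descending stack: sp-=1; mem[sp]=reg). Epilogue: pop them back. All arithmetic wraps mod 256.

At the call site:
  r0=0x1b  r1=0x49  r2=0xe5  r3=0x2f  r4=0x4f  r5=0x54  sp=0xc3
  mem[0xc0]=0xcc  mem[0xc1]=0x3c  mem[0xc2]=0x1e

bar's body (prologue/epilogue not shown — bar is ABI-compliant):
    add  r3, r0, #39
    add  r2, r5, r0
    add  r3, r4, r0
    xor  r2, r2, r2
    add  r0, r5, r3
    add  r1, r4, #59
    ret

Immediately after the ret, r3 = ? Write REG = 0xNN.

REG = 0x2f

prologue: push r1 → mem[0xc2]=0x49, sp=0xc2
prologue: push r3 → mem[0xc1]=0x2f, sp=0xc1
body[0] add  r3, r0, #39 → r3=0x42
body[1] add  r2, r5, r0 → r2=0x6f
body[2] add  r3, r4, r0 → r3=0x6a
body[3] xor  r2, r2, r2 → r2=0x00
body[4] add  r0, r5, r3 → r0=0xbe
body[5] add  r1, r4, #59 → r1=0x8a
epilogue: pop r3=0x2f, sp=0xc2
epilogue: pop r1=0x49, sp=0xc3
r3 is callee-saved → restored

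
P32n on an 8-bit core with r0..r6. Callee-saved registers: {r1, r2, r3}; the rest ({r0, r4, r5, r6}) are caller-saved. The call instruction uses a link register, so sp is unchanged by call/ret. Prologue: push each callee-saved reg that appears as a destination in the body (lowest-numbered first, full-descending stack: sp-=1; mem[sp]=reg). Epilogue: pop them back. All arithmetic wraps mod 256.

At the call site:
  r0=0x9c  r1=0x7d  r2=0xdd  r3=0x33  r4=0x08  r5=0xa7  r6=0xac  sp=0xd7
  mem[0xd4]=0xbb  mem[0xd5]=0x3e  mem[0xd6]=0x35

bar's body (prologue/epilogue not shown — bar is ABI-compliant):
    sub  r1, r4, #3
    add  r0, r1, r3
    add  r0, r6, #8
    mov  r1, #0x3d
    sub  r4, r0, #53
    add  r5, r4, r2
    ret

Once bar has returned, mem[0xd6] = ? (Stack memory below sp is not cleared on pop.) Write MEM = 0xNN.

prologue: push r1 → mem[0xd6]=0x7d, sp=0xd6
body[0] sub  r1, r4, #3 → r1=0x05
body[1] add  r0, r1, r3 → r0=0x38
body[2] add  r0, r6, #8 → r0=0xb4
body[3] mov  r1, #0x3d → r1=0x3d
body[4] sub  r4, r0, #53 → r4=0x7f
body[5] add  r5, r4, r2 → r5=0x5c
epilogue: pop r1=0x7d, sp=0xd7
prologue pushed ['r1'] at ['0xd6']

MEM = 0x7d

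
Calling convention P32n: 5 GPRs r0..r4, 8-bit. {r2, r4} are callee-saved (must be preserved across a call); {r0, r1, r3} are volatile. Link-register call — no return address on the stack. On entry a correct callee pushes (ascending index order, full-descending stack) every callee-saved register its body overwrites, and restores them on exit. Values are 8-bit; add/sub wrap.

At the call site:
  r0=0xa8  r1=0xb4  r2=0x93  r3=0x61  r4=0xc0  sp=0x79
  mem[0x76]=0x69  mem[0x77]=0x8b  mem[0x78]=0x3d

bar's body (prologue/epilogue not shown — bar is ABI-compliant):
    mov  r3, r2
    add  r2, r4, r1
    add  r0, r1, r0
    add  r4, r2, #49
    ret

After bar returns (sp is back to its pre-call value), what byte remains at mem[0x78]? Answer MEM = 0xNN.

prologue: push r2 → mem[0x78]=0x93, sp=0x78
prologue: push r4 → mem[0x77]=0xc0, sp=0x77
body[0] mov  r3, r2 → r3=0x93
body[1] add  r2, r4, r1 → r2=0x74
body[2] add  r0, r1, r0 → r0=0x5c
body[3] add  r4, r2, #49 → r4=0xa5
epilogue: pop r4=0xc0, sp=0x78
epilogue: pop r2=0x93, sp=0x79
prologue pushed ['r2', 'r4'] at ['0x78', '0x77']

MEM = 0x93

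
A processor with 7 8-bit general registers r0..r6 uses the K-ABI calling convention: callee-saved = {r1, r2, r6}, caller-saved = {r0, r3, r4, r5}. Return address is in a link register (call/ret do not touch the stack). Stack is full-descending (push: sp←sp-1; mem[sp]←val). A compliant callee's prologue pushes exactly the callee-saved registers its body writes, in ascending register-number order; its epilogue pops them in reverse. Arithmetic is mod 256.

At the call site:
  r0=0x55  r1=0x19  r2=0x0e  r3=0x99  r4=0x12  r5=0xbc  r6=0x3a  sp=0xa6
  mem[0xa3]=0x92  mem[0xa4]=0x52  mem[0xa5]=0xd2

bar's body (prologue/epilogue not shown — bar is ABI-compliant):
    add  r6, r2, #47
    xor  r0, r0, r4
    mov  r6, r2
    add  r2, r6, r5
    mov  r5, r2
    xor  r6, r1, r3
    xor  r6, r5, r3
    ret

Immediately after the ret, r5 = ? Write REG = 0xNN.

REG = 0xca

prologue: push r2 -> mem[0xa5]=0x0e, sp=0xa5
prologue: push r6 -> mem[0xa4]=0x3a, sp=0xa4
body[0] add  r6, r2, #47 -> r6=0x3d
body[1] xor  r0, r0, r4 -> r0=0x47
body[2] mov  r6, r2 -> r6=0x0e
body[3] add  r2, r6, r5 -> r2=0xca
body[4] mov  r5, r2 -> r5=0xca
body[5] xor  r6, r1, r3 -> r6=0x80
body[6] xor  r6, r5, r3 -> r6=0x53
epilogue: pop r6=0x3a, sp=0xa5
epilogue: pop r2=0x0e, sp=0xa6
r5 is caller-saved -> body value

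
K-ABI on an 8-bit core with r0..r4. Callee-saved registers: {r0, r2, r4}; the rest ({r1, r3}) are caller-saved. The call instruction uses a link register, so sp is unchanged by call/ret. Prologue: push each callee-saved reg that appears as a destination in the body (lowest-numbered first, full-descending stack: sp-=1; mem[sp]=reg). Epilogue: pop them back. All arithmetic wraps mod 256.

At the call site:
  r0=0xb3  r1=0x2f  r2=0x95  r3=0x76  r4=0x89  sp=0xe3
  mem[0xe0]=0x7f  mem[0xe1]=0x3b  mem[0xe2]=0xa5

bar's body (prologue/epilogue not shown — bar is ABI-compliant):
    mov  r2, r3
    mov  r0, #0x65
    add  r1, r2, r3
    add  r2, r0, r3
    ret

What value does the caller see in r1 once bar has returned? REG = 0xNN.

REG = 0xec

prologue: push r0 → mem[0xe2]=0xb3, sp=0xe2
prologue: push r2 → mem[0xe1]=0x95, sp=0xe1
body[0] mov  r2, r3 → r2=0x76
body[1] mov  r0, #0x65 → r0=0x65
body[2] add  r1, r2, r3 → r1=0xec
body[3] add  r2, r0, r3 → r2=0xdb
epilogue: pop r2=0x95, sp=0xe2
epilogue: pop r0=0xb3, sp=0xe3
r1 is caller-saved → body value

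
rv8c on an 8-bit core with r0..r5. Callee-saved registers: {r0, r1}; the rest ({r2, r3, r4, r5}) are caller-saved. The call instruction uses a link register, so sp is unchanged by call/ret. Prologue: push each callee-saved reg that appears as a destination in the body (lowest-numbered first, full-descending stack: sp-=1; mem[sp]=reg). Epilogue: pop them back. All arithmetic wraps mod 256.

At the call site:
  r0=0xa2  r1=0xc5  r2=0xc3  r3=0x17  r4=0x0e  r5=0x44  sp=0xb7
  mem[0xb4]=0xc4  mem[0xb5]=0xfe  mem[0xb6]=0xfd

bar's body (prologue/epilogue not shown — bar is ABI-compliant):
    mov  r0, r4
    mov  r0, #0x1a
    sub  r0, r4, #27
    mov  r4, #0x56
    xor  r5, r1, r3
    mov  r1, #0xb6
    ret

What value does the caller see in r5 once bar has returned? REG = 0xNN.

REG = 0xd2

prologue: push r0 → mem[0xb6]=0xa2, sp=0xb6
prologue: push r1 → mem[0xb5]=0xc5, sp=0xb5
body[0] mov  r0, r4 → r0=0x0e
body[1] mov  r0, #0x1a → r0=0x1a
body[2] sub  r0, r4, #27 → r0=0xf3
body[3] mov  r4, #0x56 → r4=0x56
body[4] xor  r5, r1, r3 → r5=0xd2
body[5] mov  r1, #0xb6 → r1=0xb6
epilogue: pop r1=0xc5, sp=0xb6
epilogue: pop r0=0xa2, sp=0xb7
r5 is caller-saved → body value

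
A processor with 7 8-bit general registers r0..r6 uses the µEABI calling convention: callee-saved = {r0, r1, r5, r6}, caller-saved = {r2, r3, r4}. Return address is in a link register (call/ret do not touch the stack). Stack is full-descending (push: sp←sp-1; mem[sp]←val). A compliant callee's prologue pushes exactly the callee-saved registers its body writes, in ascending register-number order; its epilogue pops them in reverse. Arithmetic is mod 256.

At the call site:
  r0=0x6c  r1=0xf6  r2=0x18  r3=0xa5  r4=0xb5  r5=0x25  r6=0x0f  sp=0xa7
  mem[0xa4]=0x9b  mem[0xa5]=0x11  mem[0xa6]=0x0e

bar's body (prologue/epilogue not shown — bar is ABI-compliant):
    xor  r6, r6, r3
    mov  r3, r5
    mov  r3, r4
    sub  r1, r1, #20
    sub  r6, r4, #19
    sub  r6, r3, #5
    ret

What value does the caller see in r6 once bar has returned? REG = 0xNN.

prologue: push r1 → mem[0xa6]=0xf6, sp=0xa6
prologue: push r6 → mem[0xa5]=0x0f, sp=0xa5
body[0] xor  r6, r6, r3 → r6=0xaa
body[1] mov  r3, r5 → r3=0x25
body[2] mov  r3, r4 → r3=0xb5
body[3] sub  r1, r1, #20 → r1=0xe2
body[4] sub  r6, r4, #19 → r6=0xa2
body[5] sub  r6, r3, #5 → r6=0xb0
epilogue: pop r6=0x0f, sp=0xa6
epilogue: pop r1=0xf6, sp=0xa7
r6 is callee-saved → restored

REG = 0x0f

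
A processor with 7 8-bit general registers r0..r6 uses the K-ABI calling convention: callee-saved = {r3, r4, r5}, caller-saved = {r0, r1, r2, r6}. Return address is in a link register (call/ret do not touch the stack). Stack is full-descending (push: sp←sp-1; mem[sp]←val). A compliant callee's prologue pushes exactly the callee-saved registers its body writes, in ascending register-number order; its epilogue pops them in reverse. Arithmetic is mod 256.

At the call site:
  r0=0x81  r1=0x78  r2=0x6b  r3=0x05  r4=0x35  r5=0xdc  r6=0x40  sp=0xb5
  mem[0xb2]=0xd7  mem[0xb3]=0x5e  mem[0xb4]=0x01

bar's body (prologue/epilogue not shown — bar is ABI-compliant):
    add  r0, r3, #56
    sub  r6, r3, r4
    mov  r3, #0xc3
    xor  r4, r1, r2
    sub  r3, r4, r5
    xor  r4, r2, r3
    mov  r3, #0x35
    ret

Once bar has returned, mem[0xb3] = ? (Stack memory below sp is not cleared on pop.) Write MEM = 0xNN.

MEM = 0x35

prologue: push r3 -> mem[0xb4]=0x05, sp=0xb4
prologue: push r4 -> mem[0xb3]=0x35, sp=0xb3
body[0] add  r0, r3, #56 -> r0=0x3d
body[1] sub  r6, r3, r4 -> r6=0xd0
body[2] mov  r3, #0xc3 -> r3=0xc3
body[3] xor  r4, r1, r2 -> r4=0x13
body[4] sub  r3, r4, r5 -> r3=0x37
body[5] xor  r4, r2, r3 -> r4=0x5c
body[6] mov  r3, #0x35 -> r3=0x35
epilogue: pop r4=0x35, sp=0xb4
epilogue: pop r3=0x05, sp=0xb5
prologue pushed ['r3', 'r4'] at ['0xb4', '0xb3']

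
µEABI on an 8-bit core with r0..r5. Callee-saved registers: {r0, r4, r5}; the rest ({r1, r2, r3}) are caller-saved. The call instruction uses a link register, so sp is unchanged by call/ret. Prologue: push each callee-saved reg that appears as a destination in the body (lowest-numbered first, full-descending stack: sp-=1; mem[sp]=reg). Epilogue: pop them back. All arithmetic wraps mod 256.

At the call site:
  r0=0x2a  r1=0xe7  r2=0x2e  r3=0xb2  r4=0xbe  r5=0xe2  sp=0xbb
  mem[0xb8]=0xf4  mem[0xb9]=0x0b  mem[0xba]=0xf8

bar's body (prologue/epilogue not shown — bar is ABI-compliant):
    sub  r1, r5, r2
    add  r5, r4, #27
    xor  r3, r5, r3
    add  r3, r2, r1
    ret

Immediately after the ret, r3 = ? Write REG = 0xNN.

REG = 0xe2

prologue: push r5 -> mem[0xba]=0xe2, sp=0xba
body[0] sub  r1, r5, r2 -> r1=0xb4
body[1] add  r5, r4, #27 -> r5=0xd9
body[2] xor  r3, r5, r3 -> r3=0x6b
body[3] add  r3, r2, r1 -> r3=0xe2
epilogue: pop r5=0xe2, sp=0xbb
r3 is caller-saved -> body value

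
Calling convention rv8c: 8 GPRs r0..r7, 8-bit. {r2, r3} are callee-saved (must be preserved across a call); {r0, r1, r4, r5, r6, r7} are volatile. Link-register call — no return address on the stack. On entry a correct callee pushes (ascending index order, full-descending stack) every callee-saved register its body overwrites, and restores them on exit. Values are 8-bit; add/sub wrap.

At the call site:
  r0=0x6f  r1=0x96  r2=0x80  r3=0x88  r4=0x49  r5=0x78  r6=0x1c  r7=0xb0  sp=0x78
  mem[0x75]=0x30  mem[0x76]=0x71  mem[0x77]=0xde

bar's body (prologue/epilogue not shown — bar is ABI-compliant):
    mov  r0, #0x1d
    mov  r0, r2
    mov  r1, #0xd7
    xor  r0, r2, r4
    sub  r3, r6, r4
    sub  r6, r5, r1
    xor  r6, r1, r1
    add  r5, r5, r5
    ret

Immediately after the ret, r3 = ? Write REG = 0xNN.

REG = 0x88

prologue: push r3 → mem[0x77]=0x88, sp=0x77
body[0] mov  r0, #0x1d → r0=0x1d
body[1] mov  r0, r2 → r0=0x80
body[2] mov  r1, #0xd7 → r1=0xd7
body[3] xor  r0, r2, r4 → r0=0xc9
body[4] sub  r3, r6, r4 → r3=0xd3
body[5] sub  r6, r5, r1 → r6=0xa1
body[6] xor  r6, r1, r1 → r6=0x00
body[7] add  r5, r5, r5 → r5=0xf0
epilogue: pop r3=0x88, sp=0x78
r3 is callee-saved → restored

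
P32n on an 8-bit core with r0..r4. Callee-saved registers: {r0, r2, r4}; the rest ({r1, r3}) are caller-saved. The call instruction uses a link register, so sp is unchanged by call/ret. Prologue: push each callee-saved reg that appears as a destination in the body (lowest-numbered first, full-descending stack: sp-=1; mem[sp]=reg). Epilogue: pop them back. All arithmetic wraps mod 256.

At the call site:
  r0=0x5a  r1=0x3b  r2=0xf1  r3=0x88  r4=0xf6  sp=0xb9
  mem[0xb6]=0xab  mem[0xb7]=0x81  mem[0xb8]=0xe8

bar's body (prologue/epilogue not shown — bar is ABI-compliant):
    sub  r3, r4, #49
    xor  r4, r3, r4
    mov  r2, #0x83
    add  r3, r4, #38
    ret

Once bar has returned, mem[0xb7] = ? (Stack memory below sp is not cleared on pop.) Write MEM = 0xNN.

prologue: push r2 → mem[0xb8]=0xf1, sp=0xb8
prologue: push r4 → mem[0xb7]=0xf6, sp=0xb7
body[0] sub  r3, r4, #49 → r3=0xc5
body[1] xor  r4, r3, r4 → r4=0x33
body[2] mov  r2, #0x83 → r2=0x83
body[3] add  r3, r4, #38 → r3=0x59
epilogue: pop r4=0xf6, sp=0xb8
epilogue: pop r2=0xf1, sp=0xb9
prologue pushed ['r2', 'r4'] at ['0xb8', '0xb7']

MEM = 0xf6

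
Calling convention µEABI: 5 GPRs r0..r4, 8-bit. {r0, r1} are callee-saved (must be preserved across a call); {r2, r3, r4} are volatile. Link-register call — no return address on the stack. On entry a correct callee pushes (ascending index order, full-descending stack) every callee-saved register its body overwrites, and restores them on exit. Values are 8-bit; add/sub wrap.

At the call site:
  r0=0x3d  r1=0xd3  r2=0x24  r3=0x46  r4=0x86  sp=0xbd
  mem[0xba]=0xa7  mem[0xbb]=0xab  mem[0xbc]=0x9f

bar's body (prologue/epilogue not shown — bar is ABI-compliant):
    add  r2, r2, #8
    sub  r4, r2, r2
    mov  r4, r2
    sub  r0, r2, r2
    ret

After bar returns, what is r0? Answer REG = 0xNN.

REG = 0x3d

prologue: push r0 → mem[0xbc]=0x3d, sp=0xbc
body[0] add  r2, r2, #8 → r2=0x2c
body[1] sub  r4, r2, r2 → r4=0x00
body[2] mov  r4, r2 → r4=0x2c
body[3] sub  r0, r2, r2 → r0=0x00
epilogue: pop r0=0x3d, sp=0xbd
r0 is callee-saved → restored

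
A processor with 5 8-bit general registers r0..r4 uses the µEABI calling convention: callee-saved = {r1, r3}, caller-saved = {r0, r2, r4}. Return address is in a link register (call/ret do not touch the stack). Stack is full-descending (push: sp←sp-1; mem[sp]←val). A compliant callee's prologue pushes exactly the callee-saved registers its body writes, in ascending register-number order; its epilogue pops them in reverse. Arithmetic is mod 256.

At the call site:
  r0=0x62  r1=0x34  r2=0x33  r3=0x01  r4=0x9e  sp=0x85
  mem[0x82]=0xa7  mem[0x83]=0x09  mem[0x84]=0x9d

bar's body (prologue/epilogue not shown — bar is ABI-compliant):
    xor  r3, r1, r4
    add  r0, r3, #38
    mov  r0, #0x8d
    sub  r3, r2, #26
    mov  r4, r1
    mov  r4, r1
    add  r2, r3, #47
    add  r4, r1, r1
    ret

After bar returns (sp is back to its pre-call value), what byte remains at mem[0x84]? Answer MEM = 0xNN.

prologue: push r3 → mem[0x84]=0x01, sp=0x84
body[0] xor  r3, r1, r4 → r3=0xaa
body[1] add  r0, r3, #38 → r0=0xd0
body[2] mov  r0, #0x8d → r0=0x8d
body[3] sub  r3, r2, #26 → r3=0x19
body[4] mov  r4, r1 → r4=0x34
body[5] mov  r4, r1 → r4=0x34
body[6] add  r2, r3, #47 → r2=0x48
body[7] add  r4, r1, r1 → r4=0x68
epilogue: pop r3=0x01, sp=0x85
prologue pushed ['r3'] at ['0x84']

MEM = 0x01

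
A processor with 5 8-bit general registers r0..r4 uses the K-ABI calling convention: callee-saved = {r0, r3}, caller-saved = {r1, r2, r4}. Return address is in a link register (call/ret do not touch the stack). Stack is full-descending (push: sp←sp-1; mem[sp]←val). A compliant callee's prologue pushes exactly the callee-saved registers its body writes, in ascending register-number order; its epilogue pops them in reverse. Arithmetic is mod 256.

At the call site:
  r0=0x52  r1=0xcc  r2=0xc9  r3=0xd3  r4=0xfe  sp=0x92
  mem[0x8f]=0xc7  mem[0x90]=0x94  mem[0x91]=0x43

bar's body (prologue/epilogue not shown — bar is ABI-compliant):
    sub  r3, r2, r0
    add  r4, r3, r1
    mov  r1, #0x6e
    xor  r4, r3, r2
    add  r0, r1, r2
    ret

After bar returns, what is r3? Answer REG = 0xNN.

REG = 0xd3

prologue: push r0 → mem[0x91]=0x52, sp=0x91
prologue: push r3 → mem[0x90]=0xd3, sp=0x90
body[0] sub  r3, r2, r0 → r3=0x77
body[1] add  r4, r3, r1 → r4=0x43
body[2] mov  r1, #0x6e → r1=0x6e
body[3] xor  r4, r3, r2 → r4=0xbe
body[4] add  r0, r1, r2 → r0=0x37
epilogue: pop r3=0xd3, sp=0x91
epilogue: pop r0=0x52, sp=0x92
r3 is callee-saved → restored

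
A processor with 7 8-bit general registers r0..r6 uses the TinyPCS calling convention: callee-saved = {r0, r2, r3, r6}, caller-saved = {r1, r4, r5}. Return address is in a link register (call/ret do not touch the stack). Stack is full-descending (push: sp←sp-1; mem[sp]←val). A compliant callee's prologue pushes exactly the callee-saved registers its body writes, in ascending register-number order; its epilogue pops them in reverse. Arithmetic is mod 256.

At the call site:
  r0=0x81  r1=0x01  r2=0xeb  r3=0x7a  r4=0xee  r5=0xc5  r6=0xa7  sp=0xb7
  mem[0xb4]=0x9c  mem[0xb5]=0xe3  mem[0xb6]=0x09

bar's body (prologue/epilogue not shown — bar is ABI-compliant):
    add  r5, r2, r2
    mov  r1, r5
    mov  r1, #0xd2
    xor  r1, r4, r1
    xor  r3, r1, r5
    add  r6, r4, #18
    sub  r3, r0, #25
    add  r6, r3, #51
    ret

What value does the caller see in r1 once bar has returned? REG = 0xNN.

prologue: push r3 → mem[0xb6]=0x7a, sp=0xb6
prologue: push r6 → mem[0xb5]=0xa7, sp=0xb5
body[0] add  r5, r2, r2 → r5=0xd6
body[1] mov  r1, r5 → r1=0xd6
body[2] mov  r1, #0xd2 → r1=0xd2
body[3] xor  r1, r4, r1 → r1=0x3c
body[4] xor  r3, r1, r5 → r3=0xea
body[5] add  r6, r4, #18 → r6=0x00
body[6] sub  r3, r0, #25 → r3=0x68
body[7] add  r6, r3, #51 → r6=0x9b
epilogue: pop r6=0xa7, sp=0xb6
epilogue: pop r3=0x7a, sp=0xb7
r1 is caller-saved → body value

REG = 0x3c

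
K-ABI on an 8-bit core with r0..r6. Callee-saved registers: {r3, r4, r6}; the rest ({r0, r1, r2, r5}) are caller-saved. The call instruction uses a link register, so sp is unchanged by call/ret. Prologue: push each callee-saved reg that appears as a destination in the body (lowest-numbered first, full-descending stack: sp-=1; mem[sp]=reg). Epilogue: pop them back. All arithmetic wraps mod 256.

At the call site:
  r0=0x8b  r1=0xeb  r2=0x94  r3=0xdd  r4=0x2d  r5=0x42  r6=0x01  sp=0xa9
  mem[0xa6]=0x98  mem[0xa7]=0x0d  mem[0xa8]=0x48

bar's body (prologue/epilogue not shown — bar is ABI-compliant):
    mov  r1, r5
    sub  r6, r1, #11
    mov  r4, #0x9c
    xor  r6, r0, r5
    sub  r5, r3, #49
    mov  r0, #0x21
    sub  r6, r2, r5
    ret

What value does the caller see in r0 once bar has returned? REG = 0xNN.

REG = 0x21

prologue: push r4 → mem[0xa8]=0x2d, sp=0xa8
prologue: push r6 → mem[0xa7]=0x01, sp=0xa7
body[0] mov  r1, r5 → r1=0x42
body[1] sub  r6, r1, #11 → r6=0x37
body[2] mov  r4, #0x9c → r4=0x9c
body[3] xor  r6, r0, r5 → r6=0xc9
body[4] sub  r5, r3, #49 → r5=0xac
body[5] mov  r0, #0x21 → r0=0x21
body[6] sub  r6, r2, r5 → r6=0xe8
epilogue: pop r6=0x01, sp=0xa8
epilogue: pop r4=0x2d, sp=0xa9
r0 is caller-saved → body value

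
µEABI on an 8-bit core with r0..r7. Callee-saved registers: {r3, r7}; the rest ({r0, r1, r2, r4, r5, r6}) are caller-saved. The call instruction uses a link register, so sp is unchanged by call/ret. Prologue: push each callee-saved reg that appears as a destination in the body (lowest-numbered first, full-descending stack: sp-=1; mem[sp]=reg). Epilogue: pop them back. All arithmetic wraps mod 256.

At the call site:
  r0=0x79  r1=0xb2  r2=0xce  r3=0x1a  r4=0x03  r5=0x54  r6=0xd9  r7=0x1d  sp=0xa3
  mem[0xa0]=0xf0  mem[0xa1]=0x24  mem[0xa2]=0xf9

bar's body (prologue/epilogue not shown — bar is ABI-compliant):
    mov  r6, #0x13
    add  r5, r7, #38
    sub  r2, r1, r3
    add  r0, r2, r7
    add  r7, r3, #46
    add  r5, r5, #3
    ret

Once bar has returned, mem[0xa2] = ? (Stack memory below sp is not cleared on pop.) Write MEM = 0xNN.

MEM = 0x1d

prologue: push r7 → mem[0xa2]=0x1d, sp=0xa2
body[0] mov  r6, #0x13 → r6=0x13
body[1] add  r5, r7, #38 → r5=0x43
body[2] sub  r2, r1, r3 → r2=0x98
body[3] add  r0, r2, r7 → r0=0xb5
body[4] add  r7, r3, #46 → r7=0x48
body[5] add  r5, r5, #3 → r5=0x46
epilogue: pop r7=0x1d, sp=0xa3
prologue pushed ['r7'] at ['0xa2']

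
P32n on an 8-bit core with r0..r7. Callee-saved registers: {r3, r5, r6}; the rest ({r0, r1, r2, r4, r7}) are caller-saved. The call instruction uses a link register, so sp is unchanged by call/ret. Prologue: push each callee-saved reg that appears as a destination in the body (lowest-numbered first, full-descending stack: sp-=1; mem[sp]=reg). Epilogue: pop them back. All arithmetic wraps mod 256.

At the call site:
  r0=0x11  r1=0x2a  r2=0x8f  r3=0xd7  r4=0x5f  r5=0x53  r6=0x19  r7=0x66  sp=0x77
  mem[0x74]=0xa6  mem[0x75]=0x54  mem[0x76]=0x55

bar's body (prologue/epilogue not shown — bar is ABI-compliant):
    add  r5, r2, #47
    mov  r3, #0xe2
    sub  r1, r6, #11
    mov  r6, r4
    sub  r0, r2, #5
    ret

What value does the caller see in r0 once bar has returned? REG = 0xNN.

REG = 0x8a

prologue: push r3 -> mem[0x76]=0xd7, sp=0x76
prologue: push r5 -> mem[0x75]=0x53, sp=0x75
prologue: push r6 -> mem[0x74]=0x19, sp=0x74
body[0] add  r5, r2, #47 -> r5=0xbe
body[1] mov  r3, #0xe2 -> r3=0xe2
body[2] sub  r1, r6, #11 -> r1=0x0e
body[3] mov  r6, r4 -> r6=0x5f
body[4] sub  r0, r2, #5 -> r0=0x8a
epilogue: pop r6=0x19, sp=0x75
epilogue: pop r5=0x53, sp=0x76
epilogue: pop r3=0xd7, sp=0x77
r0 is caller-saved -> body value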